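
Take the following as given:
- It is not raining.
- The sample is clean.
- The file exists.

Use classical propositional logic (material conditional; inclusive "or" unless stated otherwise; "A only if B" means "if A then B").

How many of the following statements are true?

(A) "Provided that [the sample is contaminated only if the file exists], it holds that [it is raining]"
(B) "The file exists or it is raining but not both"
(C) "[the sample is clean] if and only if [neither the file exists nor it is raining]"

Let N = "the sample is contaminated" (F), U = "the file exists" (T), Q = "it is raining" (F).

(A): Parsed as (N → U) → Q

N → U = F → T = T
(N → U) → Q = T → F = F
Thus (A) is false.

(B): Parsed as U ⊕ Q

U ⊕ Q = T ⊕ F = T
Thus (B) is true.

(C): In symbols: ¬N ↔ (U ↓ Q)

¬N = ¬F = T
U ↓ Q = T ↓ F = F
¬N ↔ (U ↓ Q) = T ↔ F = F
Thus (C) is false.

True statements: 1 ((B)).

1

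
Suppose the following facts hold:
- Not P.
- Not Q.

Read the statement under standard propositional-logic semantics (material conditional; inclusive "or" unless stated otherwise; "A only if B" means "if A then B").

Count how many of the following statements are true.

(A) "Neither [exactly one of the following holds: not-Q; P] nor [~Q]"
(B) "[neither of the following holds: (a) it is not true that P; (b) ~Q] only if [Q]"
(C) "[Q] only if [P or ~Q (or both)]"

2

(A): In symbols: (¬Q ⊕ P) ↓ ¬Q

¬Q = ¬F = T
¬Q ⊕ P = T ⊕ F = T
¬Q = ¬F = T
(¬Q ⊕ P) ↓ ¬Q = T ↓ T = F
Thus (A) is false.

(B): Formalization: (¬P ↓ ¬Q) → Q

¬P = ¬F = T
¬Q = ¬F = T
¬P ↓ ¬Q = T ↓ T = F
(¬P ↓ ¬Q) → Q = F → F = T
So (B) is true.

(C): This is Q → (P ∨ ¬Q).

¬Q = ¬F = T
P ∨ ¬Q = F ∨ T = T
Q → (P ∨ ¬Q) = F → T = T
So (C) is true.

Count: 2.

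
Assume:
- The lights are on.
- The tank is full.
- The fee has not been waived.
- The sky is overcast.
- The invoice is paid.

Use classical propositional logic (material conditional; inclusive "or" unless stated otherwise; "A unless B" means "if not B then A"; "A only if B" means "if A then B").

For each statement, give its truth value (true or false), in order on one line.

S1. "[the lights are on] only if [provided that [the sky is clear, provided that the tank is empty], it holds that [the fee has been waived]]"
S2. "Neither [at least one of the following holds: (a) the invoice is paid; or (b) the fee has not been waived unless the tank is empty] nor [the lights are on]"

Let L = "the lights are on" (T), H = "the tank is full" (T), M = "the sky is overcast" (T), R = "the fee has been waived" (F), D = "the invoice is paid" (T).

S1: Formalization: L -> ((~H -> ~M) -> R)

~H = ~T = F
~M = ~T = F
~H -> ~M = F -> F = T
(~H -> ~M) -> R = T -> F = F
L -> ((~H -> ~M) -> R) = T -> F = F
So S1 is false.

S2: In symbols: (D | (~R | ~H)) nor L

~R = ~F = T
~H = ~T = F
~R | ~H = T | F = T
D | (~R | ~H) = T | T = T
(D | (~R | ~H)) nor L = T nor T = F
So S2 is false.

S1 F; S2 F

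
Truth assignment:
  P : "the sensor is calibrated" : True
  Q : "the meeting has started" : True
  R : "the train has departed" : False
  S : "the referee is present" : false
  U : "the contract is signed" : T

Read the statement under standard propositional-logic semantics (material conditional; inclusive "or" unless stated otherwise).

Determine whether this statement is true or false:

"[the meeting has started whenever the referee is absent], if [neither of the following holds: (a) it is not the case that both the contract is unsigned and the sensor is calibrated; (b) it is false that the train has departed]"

true

Formalization: ((¬U ↑ P) ↓ ¬R) → (¬S → Q)

¬U = ¬T = F
¬U ↑ P = F ↑ T = T
¬R = ¬F = T
(¬U ↑ P) ↓ ¬R = T ↓ T = F
¬S = ¬F = T
¬S → Q = T → T = T
((¬U ↑ P) ↓ ¬R) → (¬S → Q) = F → T = T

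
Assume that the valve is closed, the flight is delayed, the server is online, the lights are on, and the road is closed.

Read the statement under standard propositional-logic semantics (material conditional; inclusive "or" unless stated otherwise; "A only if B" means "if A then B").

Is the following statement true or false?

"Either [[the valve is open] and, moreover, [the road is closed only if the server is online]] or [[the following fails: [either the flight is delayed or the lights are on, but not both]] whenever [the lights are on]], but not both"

True.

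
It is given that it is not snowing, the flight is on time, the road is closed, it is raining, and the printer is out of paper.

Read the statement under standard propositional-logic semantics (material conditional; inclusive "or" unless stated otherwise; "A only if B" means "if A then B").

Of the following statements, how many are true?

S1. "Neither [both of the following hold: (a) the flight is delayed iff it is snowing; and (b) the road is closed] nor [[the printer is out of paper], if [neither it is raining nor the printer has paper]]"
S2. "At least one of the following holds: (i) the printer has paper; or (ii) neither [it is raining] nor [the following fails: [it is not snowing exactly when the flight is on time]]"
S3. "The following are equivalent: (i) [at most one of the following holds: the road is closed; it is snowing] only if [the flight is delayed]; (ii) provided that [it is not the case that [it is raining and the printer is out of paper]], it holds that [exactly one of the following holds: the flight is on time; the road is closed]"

Let S = "the flight is delayed" (False), W = "it is snowing" (False), K = "the road is closed" (True), G = "it is raining" (True), H = "the printer has paper" (False).

S1: Parsed as ((S iff W) and K) nor ((G nor H) -> not H)

S iff W = False iff False = True
(S iff W) and K = True and True = True
G nor H = True nor False = False
not H = not False = True
(G nor H) -> not H = False -> True = True
((S iff W) and K) nor ((G nor H) -> not H) = True nor True = False
Thus S1 is false.

S2: Parsed as H or (G nor not (not W iff not S))

not W = not False = True
not S = not False = True
not W iff not S = True iff True = True
not (not W iff not S) = not True = False
G nor not (not W iff not S) = True nor False = False
H or (G nor not (not W iff not S)) = False or False = False
Thus S2 is false.

S3: This is ((K nand W) -> S) iff (not (G and not H) -> (not S xor K)).

K nand W = True nand False = True
(K nand W) -> S = True -> False = False
not H = not False = True
G and not H = True and True = True
not (G and not H) = not True = False
not S = not False = True
not S xor K = True xor True = False
not (G and not H) -> (not S xor K) = False -> False = True
((K nand W) -> S) iff (not (G and not H) -> (not S xor K)) = False iff True = False
So S3 is false.

0 of the 3 statements are true (none).

0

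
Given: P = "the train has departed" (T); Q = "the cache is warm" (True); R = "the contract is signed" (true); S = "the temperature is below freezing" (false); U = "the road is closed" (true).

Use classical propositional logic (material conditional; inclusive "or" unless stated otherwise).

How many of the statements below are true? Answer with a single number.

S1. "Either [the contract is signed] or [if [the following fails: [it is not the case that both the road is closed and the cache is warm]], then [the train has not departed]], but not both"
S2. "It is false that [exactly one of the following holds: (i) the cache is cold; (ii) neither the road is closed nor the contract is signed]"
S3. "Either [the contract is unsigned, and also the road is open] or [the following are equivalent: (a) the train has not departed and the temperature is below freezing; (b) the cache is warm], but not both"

2

S1: Parsed as R xor (not (U nand Q) -> not P)

U nand Q = True nand True = False
not (U nand Q) = not False = True
not P = not True = False
not (U nand Q) -> not P = True -> False = False
R xor (not (U nand Q) -> not P) = True xor False = True
So S1 is true.

S2: In symbols: not (not Q xor (U nor R))

not Q = not True = False
U nor R = True nor True = False
not Q xor (U nor R) = False xor False = False
not (not Q xor (U nor R)) = not False = True
Hence S2 is true.

S3: In symbols: (not R and not U) xor ((not P and S) iff Q)

not R = not True = False
not U = not True = False
not R and not U = False and False = False
not P = not True = False
not P and S = False and False = False
(not P and S) iff Q = False iff True = False
(not R and not U) xor ((not P and S) iff Q) = False xor False = False
Hence S3 is false.

True statements: 2.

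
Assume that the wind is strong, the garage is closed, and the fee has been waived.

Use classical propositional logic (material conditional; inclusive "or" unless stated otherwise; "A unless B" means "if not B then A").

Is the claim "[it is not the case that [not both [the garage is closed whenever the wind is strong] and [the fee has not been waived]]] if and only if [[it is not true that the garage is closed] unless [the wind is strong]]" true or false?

Let W = "the wind is strong" (T), H = "the garage is closed" (T), G = "the fee has been waived" (T).
This is ~((W -> H) nand ~G) <-> (~H | W).

W -> H = T -> T = T
~G = ~T = F
(W -> H) nand ~G = T nand F = T
~((W -> H) nand ~G) = ~T = F
~H = ~T = F
~H | W = F | T = T
~((W -> H) nand ~G) <-> (~H | W) = F <-> T = F

The statement is false.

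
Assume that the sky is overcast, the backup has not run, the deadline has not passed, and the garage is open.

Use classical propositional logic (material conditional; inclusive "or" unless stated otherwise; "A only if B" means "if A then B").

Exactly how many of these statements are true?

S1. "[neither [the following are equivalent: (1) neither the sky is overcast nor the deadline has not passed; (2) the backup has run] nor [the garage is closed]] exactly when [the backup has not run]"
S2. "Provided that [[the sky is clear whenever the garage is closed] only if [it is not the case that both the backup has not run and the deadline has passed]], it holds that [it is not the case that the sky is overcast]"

Let V = "the sky is overcast" (T), S = "the deadline has passed" (F), G = "the backup has run" (F), N = "the garage is closed" (F).

S1: Parsed as (((V nor ~S) <-> G) nor N) <-> ~G

~S = ~F = T
V nor ~S = T nor T = F
(V nor ~S) <-> G = F <-> F = T
((V nor ~S) <-> G) nor N = T nor F = F
~G = ~F = T
(((V nor ~S) <-> G) nor N) <-> ~G = F <-> T = F
So S1 is false.

S2: Parsed as ((N -> ~V) -> (~G nand S)) -> ~V

~V = ~T = F
N -> ~V = F -> F = T
~G = ~F = T
~G nand S = T nand F = T
(N -> ~V) -> (~G nand S) = T -> T = T
~V = ~T = F
((N -> ~V) -> (~G nand S)) -> ~V = T -> F = F
So S2 is false.

Count: 0.

0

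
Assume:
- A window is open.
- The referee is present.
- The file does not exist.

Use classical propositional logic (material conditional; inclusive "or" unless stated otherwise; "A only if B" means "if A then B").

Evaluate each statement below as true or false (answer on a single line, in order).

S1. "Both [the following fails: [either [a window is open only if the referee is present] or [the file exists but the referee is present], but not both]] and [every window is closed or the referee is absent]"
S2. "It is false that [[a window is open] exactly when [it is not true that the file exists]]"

S1 false, S2 false

Let H = "a window is open" (T), Q = "the referee is present" (T), V = "the file exists" (F).

S1: This is ¬((H → Q) ⊕ (V ∧ Q)) ∧ (¬H ∨ ¬Q).

H → Q = T → T = T
V ∧ Q = F ∧ T = F
(H → Q) ⊕ (V ∧ Q) = T ⊕ F = T
¬((H → Q) ⊕ (V ∧ Q)) = ¬T = F
¬H = ¬T = F
¬Q = ¬T = F
¬H ∨ ¬Q = F ∨ F = F
¬((H → Q) ⊕ (V ∧ Q)) ∧ (¬H ∨ ¬Q) = F ∧ F = F
Thus S1 is false.

S2: In symbols: ¬(H ↔ ¬V)

¬V = ¬F = T
H ↔ ¬V = T ↔ T = T
¬(H ↔ ¬V) = ¬T = F
Hence S2 is false.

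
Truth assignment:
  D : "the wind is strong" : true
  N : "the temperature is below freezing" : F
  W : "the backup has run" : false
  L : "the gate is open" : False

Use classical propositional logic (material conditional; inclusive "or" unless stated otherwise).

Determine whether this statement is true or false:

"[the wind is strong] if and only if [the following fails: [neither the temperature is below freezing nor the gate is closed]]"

True.

Parsed as D ↔ ¬(N ↓ ¬L)

¬L = ¬F = T
N ↓ ¬L = F ↓ T = F
¬(N ↓ ¬L) = ¬F = T
D ↔ ¬(N ↓ ¬L) = T ↔ T = T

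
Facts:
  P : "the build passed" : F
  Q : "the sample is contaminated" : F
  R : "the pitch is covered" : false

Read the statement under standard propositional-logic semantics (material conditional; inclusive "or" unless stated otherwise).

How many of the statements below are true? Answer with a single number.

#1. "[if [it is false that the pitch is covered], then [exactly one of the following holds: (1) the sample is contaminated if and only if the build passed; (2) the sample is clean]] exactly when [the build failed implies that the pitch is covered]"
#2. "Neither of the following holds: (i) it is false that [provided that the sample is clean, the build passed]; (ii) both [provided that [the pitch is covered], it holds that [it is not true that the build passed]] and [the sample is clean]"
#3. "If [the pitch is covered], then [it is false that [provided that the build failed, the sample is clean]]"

#1: This is (not R -> ((Q iff P) xor not Q)) iff (not P -> R).

not R = not False = True
Q iff P = False iff False = True
not Q = not False = True
(Q iff P) xor not Q = True xor True = False
not R -> ((Q iff P) xor not Q) = True -> False = False
not P = not False = True
not P -> R = True -> False = False
(not R -> ((Q iff P) xor not Q)) iff (not P -> R) = False iff False = True
So #1 is true.

#2: Parsed as not (not Q -> P) nor ((R -> not P) and not Q)

not Q = not False = True
not Q -> P = True -> False = False
not (not Q -> P) = not False = True
not P = not False = True
R -> not P = False -> True = True
not Q = not False = True
(R -> not P) and not Q = True and True = True
not (not Q -> P) nor ((R -> not P) and not Q) = True nor True = False
Thus #2 is false.

#3: Parsed as R -> not (not P -> not Q)

not P = not False = True
not Q = not False = True
not P -> not Q = True -> True = True
not (not P -> not Q) = not True = False
R -> not (not P -> not Q) = False -> False = True
Thus #3 is true.

Count: 2.

2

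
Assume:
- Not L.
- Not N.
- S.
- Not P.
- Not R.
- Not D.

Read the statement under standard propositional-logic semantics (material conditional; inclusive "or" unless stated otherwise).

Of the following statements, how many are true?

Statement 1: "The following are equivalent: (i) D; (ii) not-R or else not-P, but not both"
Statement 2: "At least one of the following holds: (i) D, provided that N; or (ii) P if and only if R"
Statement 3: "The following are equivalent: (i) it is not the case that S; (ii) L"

3

Statement 1: Parsed as D iff (not R xor not P)

not R = not False = True
not P = not False = True
not R xor not P = True xor True = False
D iff (not R xor not P) = False iff False = True
Hence Statement 1 is true.

Statement 2: Parsed as (N -> D) or (P iff R)

N -> D = False -> False = True
P iff R = False iff False = True
(N -> D) or (P iff R) = True or True = True
Hence Statement 2 is true.

Statement 3: In symbols: not S iff L

not S = not True = False
not S iff L = False iff False = True
Thus Statement 3 is true.

3 of the 3 statements are true.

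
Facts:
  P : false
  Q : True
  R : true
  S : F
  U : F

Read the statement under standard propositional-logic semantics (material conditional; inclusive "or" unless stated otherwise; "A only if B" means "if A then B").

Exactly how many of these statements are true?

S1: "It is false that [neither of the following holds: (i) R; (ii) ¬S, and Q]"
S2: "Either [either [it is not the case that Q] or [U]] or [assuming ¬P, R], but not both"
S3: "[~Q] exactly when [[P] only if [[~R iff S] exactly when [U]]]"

S1: In symbols: ¬(R ↓ (¬S ∧ Q))

¬S = ¬F = T
¬S ∧ Q = T ∧ T = T
R ↓ (¬S ∧ Q) = T ↓ T = F
¬(R ↓ (¬S ∧ Q)) = ¬F = T
Hence S1 is true.

S2: Formalization: (¬Q ∨ U) ⊕ (¬P → R)

¬Q = ¬T = F
¬Q ∨ U = F ∨ F = F
¬P = ¬F = T
¬P → R = T → T = T
(¬Q ∨ U) ⊕ (¬P → R) = F ⊕ T = T
So S2 is true.

S3: In symbols: ¬Q ↔ (P → ((¬R ↔ S) ↔ U))

¬Q = ¬T = F
¬R = ¬T = F
¬R ↔ S = F ↔ F = T
(¬R ↔ S) ↔ U = T ↔ F = F
P → ((¬R ↔ S) ↔ U) = F → F = T
¬Q ↔ (P → ((¬R ↔ S) ↔ U)) = F ↔ T = F
Thus S3 is false.

Count: 2.

2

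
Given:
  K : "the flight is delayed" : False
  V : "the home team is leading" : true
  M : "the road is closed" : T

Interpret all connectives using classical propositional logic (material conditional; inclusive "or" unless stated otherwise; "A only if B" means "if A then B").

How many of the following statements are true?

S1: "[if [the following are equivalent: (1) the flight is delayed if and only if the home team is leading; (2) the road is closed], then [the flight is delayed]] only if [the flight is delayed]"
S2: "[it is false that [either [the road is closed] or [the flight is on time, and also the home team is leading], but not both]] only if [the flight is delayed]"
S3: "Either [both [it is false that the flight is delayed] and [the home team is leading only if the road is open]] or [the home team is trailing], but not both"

0

S1: Parsed as (((K ↔ V) ↔ M) → K) → K

K ↔ V = F ↔ T = F
(K ↔ V) ↔ M = F ↔ T = F
((K ↔ V) ↔ M) → K = F → F = T
(((K ↔ V) ↔ M) → K) → K = T → F = F
Hence S1 is false.

S2: This is ¬(M ⊕ (¬K ∧ V)) → K.

¬K = ¬F = T
¬K ∧ V = T ∧ T = T
M ⊕ (¬K ∧ V) = T ⊕ T = F
¬(M ⊕ (¬K ∧ V)) = ¬F = T
¬(M ⊕ (¬K ∧ V)) → K = T → F = F
Hence S2 is false.

S3: In symbols: (¬K ∧ (V → ¬M)) ⊕ ¬V

¬K = ¬F = T
¬M = ¬T = F
V → ¬M = T → F = F
¬K ∧ (V → ¬M) = T ∧ F = F
¬V = ¬T = F
(¬K ∧ (V → ¬M)) ⊕ ¬V = F ⊕ F = F
Hence S3 is false.

Count: 0.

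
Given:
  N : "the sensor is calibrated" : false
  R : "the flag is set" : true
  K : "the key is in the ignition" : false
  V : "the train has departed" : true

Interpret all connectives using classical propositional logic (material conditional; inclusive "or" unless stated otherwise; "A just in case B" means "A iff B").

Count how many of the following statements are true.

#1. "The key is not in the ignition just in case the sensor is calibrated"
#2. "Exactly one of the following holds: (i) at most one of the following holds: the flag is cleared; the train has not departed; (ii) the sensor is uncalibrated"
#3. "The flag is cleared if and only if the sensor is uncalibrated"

0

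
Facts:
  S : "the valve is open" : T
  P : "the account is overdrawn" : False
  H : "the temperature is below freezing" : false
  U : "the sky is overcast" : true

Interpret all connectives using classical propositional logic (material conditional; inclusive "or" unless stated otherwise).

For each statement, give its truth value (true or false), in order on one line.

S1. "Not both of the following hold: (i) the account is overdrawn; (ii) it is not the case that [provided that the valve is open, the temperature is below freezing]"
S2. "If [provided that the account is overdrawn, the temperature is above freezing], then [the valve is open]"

S1 true; S2 true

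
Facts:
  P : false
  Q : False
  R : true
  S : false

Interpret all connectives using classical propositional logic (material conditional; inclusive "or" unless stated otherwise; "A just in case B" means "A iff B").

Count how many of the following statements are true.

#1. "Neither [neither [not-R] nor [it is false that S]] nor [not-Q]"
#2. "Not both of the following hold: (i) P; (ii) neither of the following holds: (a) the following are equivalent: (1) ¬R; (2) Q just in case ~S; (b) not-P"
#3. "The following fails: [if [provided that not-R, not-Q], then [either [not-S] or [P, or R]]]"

1

#1: This is (not R nor not S) nor not Q.

not R = not True = False
not S = not False = True
not R nor not S = False nor True = False
not Q = not False = True
(not R nor not S) nor not Q = False nor True = False
So #1 is false.

#2: Parsed as P nand ((not R iff (Q iff not S)) nor not P)

not R = not True = False
not S = not False = True
Q iff not S = False iff True = False
not R iff (Q iff not S) = False iff False = True
not P = not False = True
(not R iff (Q iff not S)) nor not P = True nor True = False
P nand ((not R iff (Q iff not S)) nor not P) = False nand False = True
Thus #2 is true.

#3: In symbols: not ((not R -> not Q) -> (not S or (P or R)))

not R = not True = False
not Q = not False = True
not R -> not Q = False -> True = True
not S = not False = True
P or R = False or True = True
not S or (P or R) = True or True = True
(not R -> not Q) -> (not S or (P or R)) = True -> True = True
not ((not R -> not Q) -> (not S or (P or R))) = not True = False
So #3 is false.

1 of the 3 statements is true (#2).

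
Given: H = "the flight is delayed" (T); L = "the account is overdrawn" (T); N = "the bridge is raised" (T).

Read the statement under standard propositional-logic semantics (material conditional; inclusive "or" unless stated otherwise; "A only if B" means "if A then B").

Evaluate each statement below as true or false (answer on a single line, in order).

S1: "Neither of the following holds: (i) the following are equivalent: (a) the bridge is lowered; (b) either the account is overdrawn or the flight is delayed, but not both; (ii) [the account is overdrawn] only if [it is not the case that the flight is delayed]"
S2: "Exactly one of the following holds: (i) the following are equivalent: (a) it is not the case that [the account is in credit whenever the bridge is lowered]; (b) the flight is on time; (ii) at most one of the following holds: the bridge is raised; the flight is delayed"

S1 F / S2 T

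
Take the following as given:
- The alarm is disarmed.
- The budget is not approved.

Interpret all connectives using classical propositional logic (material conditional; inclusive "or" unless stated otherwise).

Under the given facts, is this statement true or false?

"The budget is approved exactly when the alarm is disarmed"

Let Q = "the budget is approved" (F), P = "the alarm is armed" (F).
Parsed as Q <-> ~P

~P = ~F = T
Q <-> ~P = F <-> T = F

False.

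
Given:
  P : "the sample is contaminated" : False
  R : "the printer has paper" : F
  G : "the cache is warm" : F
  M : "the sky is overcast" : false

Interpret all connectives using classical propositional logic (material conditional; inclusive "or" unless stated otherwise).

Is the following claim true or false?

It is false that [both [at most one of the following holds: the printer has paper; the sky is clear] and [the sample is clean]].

Parsed as ~((R nand ~M) & ~P)

~M = ~F = T
R nand ~M = F nand T = T
~P = ~F = T
(R nand ~M) & ~P = T & T = T
~((R nand ~M) & ~P) = ~T = F

false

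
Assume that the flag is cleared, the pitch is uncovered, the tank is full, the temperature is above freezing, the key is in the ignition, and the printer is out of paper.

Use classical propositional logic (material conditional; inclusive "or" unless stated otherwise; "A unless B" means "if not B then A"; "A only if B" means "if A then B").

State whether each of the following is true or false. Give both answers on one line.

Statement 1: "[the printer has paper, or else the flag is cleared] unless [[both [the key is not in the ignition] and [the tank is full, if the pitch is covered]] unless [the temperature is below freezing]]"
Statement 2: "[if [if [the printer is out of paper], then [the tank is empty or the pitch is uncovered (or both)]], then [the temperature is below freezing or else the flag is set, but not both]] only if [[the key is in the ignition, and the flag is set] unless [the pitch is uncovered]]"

Let V = "the printer has paper" (F), P = "the flag is set" (F), U = "the key is in the ignition" (T), Q = "the pitch is covered" (F), R = "the tank is full" (T), S = "the temperature is below freezing" (F).

Statement 1: In symbols: (V ∨ ¬P) ∨ ((¬U ∧ (Q → R)) ∨ S)

¬P = ¬F = T
V ∨ ¬P = F ∨ T = T
¬U = ¬T = F
Q → R = F → T = T
¬U ∧ (Q → R) = F ∧ T = F
(¬U ∧ (Q → R)) ∨ S = F ∨ F = F
(V ∨ ¬P) ∨ ((¬U ∧ (Q → R)) ∨ S) = T ∨ F = T
Hence Statement 1 is true.

Statement 2: This is ((¬V → (¬R ∨ ¬Q)) → (S ⊕ P)) → ((U ∧ P) ∨ ¬Q).

¬V = ¬F = T
¬R = ¬T = F
¬Q = ¬F = T
¬R ∨ ¬Q = F ∨ T = T
¬V → (¬R ∨ ¬Q) = T → T = T
S ⊕ P = F ⊕ F = F
(¬V → (¬R ∨ ¬Q)) → (S ⊕ P) = T → F = F
U ∧ P = T ∧ F = F
¬Q = ¬F = T
(U ∧ P) ∨ ¬Q = F ∨ T = T
((¬V → (¬R ∨ ¬Q)) → (S ⊕ P)) → ((U ∧ P) ∨ ¬Q) = F → T = T
So Statement 2 is true.

Statement 1 True; Statement 2 True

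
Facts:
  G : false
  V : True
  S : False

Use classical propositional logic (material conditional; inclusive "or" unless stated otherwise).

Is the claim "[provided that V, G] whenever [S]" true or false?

true

Values: S=F, V=T, G=F.
In symbols: S → (V → G)

V → G = T → F = F
S → (V → G) = F → F = T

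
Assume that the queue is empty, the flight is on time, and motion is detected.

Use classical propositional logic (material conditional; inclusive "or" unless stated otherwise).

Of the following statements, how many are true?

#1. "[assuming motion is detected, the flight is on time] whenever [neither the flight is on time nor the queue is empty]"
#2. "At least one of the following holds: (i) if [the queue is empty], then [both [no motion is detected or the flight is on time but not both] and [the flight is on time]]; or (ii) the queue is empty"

2

Let P = "the flight is delayed" (F), S = "the queue is empty" (T), N = "motion is detected" (T).

#1: In symbols: (~P nor S) -> (N -> ~P)

~P = ~F = T
~P nor S = T nor T = F
~P = ~F = T
N -> ~P = T -> T = T
(~P nor S) -> (N -> ~P) = F -> T = T
So #1 is true.

#2: Parsed as (S -> ((~N xor ~P) & ~P)) | S

~N = ~T = F
~P = ~F = T
~N xor ~P = F xor T = T
~P = ~F = T
(~N xor ~P) & ~P = T & T = T
S -> ((~N xor ~P) & ~P) = T -> T = T
(S -> ((~N xor ~P) & ~P)) | S = T | T = T
Thus #2 is true.

True statements: 2 (#1, #2).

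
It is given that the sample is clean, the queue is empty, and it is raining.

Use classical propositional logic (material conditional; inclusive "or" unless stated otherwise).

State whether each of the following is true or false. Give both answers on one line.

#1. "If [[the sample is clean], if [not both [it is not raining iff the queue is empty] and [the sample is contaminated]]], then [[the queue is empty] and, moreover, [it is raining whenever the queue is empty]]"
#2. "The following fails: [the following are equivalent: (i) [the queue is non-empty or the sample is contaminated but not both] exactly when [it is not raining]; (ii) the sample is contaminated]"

#1 T; #2 T

Let G = "it is raining" (T), K = "the queue is empty" (T), P = "the sample is contaminated" (F).

#1: This is (((~G <-> K) nand P) -> ~P) -> (K & (K -> G)).

~G = ~T = F
~G <-> K = F <-> T = F
(~G <-> K) nand P = F nand F = T
~P = ~F = T
((~G <-> K) nand P) -> ~P = T -> T = T
K -> G = T -> T = T
K & (K -> G) = T & T = T
(((~G <-> K) nand P) -> ~P) -> (K & (K -> G)) = T -> T = T
Hence #1 is true.

#2: Formalization: ~(((~K xor P) <-> ~G) <-> P)

~K = ~T = F
~K xor P = F xor F = F
~G = ~T = F
(~K xor P) <-> ~G = F <-> F = T
((~K xor P) <-> ~G) <-> P = T <-> F = F
~(((~K xor P) <-> ~G) <-> P) = ~F = T
Hence #2 is true.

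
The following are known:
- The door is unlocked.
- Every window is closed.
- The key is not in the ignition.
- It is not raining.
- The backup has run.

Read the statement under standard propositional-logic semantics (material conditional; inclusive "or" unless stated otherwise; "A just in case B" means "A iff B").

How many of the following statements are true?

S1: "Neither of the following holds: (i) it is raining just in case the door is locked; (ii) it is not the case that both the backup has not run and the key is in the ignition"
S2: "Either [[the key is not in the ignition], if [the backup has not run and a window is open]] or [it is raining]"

1

Let G = "it is raining" (F), U = "the door is locked" (F), Q = "the backup has run" (T), S = "the key is in the ignition" (F), H = "a window is open" (F).

S1: Parsed as (G ↔ U) ↓ (¬Q ↑ S)

G ↔ U = F ↔ F = T
¬Q = ¬T = F
¬Q ↑ S = F ↑ F = T
(G ↔ U) ↓ (¬Q ↑ S) = T ↓ T = F
So S1 is false.

S2: Formalization: ((¬Q ∧ H) → ¬S) ∨ G

¬Q = ¬T = F
¬Q ∧ H = F ∧ F = F
¬S = ¬F = T
(¬Q ∧ H) → ¬S = F → T = T
((¬Q ∧ H) → ¬S) ∨ G = T ∨ F = T
So S2 is true.

1 of the 2 statements is true (S2).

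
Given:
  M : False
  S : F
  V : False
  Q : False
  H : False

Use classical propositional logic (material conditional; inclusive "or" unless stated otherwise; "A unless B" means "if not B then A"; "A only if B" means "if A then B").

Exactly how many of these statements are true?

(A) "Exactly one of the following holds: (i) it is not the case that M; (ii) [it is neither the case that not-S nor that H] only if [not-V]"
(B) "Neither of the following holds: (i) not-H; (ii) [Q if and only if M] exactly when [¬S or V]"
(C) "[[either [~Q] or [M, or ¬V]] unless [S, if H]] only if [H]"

(A): Parsed as ~M xor ((~S nor H) -> ~V)

~M = ~F = T
~S = ~F = T
~S nor H = T nor F = F
~V = ~F = T
(~S nor H) -> ~V = F -> T = T
~M xor ((~S nor H) -> ~V) = T xor T = F
Hence (A) is false.

(B): In symbols: ~H nor ((Q <-> M) <-> (~S | V))

~H = ~F = T
Q <-> M = F <-> F = T
~S = ~F = T
~S | V = T | F = T
(Q <-> M) <-> (~S | V) = T <-> T = T
~H nor ((Q <-> M) <-> (~S | V)) = T nor T = F
So (B) is false.

(C): In symbols: ((~Q | (M | ~V)) | (H -> S)) -> H

~Q = ~F = T
~V = ~F = T
M | ~V = F | T = T
~Q | (M | ~V) = T | T = T
H -> S = F -> F = T
(~Q | (M | ~V)) | (H -> S) = T | T = T
((~Q | (M | ~V)) | (H -> S)) -> H = T -> F = F
So (C) is false.

0 of the 3 statements are true (none).

0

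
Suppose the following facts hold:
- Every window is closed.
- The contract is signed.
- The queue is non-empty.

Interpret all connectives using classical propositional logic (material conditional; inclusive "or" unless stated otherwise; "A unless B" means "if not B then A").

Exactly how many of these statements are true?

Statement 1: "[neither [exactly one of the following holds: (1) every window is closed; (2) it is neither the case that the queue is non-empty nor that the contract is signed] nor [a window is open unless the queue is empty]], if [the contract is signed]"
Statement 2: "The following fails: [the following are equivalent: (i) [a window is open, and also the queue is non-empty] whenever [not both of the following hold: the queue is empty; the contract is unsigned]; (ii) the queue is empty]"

Let Q = "the contract is signed" (T), P = "a window is open" (F), R = "the queue is empty" (F).

Statement 1: Formalization: Q → ((¬P ⊕ (¬R ↓ Q)) ↓ (P ∨ R))

¬P = ¬F = T
¬R = ¬F = T
¬R ↓ Q = T ↓ T = F
¬P ⊕ (¬R ↓ Q) = T ⊕ F = T
P ∨ R = F ∨ F = F
(¬P ⊕ (¬R ↓ Q)) ↓ (P ∨ R) = T ↓ F = F
Q → ((¬P ⊕ (¬R ↓ Q)) ↓ (P ∨ R)) = T → F = F
Thus Statement 1 is false.

Statement 2: This is ¬(((R ↑ ¬Q) → (P ∧ ¬R)) ↔ R).

¬Q = ¬T = F
R ↑ ¬Q = F ↑ F = T
¬R = ¬F = T
P ∧ ¬R = F ∧ T = F
(R ↑ ¬Q) → (P ∧ ¬R) = T → F = F
((R ↑ ¬Q) → (P ∧ ¬R)) ↔ R = F ↔ F = T
¬(((R ↑ ¬Q) → (P ∧ ¬R)) ↔ R) = ¬T = F
Thus Statement 2 is false.

0 of the 2 statements are true (none).

0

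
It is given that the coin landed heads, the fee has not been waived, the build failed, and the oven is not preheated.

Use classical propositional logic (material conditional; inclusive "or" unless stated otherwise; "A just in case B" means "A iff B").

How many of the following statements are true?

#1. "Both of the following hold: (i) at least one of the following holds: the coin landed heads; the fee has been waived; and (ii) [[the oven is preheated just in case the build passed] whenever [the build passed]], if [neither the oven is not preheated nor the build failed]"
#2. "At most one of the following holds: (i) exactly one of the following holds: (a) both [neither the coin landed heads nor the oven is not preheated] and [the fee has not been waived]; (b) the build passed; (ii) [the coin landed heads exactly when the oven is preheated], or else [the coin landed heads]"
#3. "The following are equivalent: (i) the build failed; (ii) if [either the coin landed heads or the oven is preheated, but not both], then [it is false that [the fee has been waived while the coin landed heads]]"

3

Let N = "the coin landed heads" (True), P = "the fee has been waived" (False), M = "the oven is preheated" (False), K = "the build passed" (False).

#1: Parsed as (N or P) and ((not M nor not K) -> (K -> (M iff K)))

N or P = True or False = True
not M = not False = True
not K = not False = True
not M nor not K = True nor True = False
M iff K = False iff False = True
K -> (M iff K) = False -> True = True
(not M nor not K) -> (K -> (M iff K)) = False -> True = True
(N or P) and ((not M nor not K) -> (K -> (M iff K))) = True and True = True
Hence #1 is true.

#2: Parsed as (((N nor not M) and not P) xor K) nand ((N iff M) or N)

not M = not False = True
N nor not M = True nor True = False
not P = not False = True
(N nor not M) and not P = False and True = False
((N nor not M) and not P) xor K = False xor False = False
N iff M = True iff False = False
(N iff M) or N = False or True = True
(((N nor not M) and not P) xor K) nand ((N iff M) or N) = False nand True = True
Hence #2 is true.

#3: In symbols: not K iff ((N xor M) -> not (P and N))

not K = not False = True
N xor M = True xor False = True
P and N = False and True = False
not (P and N) = not False = True
(N xor M) -> not (P and N) = True -> True = True
not K iff ((N xor M) -> not (P and N)) = True iff True = True
Thus #3 is true.

Count: 3.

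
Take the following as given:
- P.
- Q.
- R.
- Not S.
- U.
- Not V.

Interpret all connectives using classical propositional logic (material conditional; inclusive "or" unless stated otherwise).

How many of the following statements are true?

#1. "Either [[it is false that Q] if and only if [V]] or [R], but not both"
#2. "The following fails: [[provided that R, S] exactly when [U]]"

#1: This is (~Q <-> V) xor R.

~Q = ~T = F
~Q <-> V = F <-> F = T
(~Q <-> V) xor R = T xor T = F
Hence #1 is false.

#2: Parsed as ~((R -> S) <-> U)

R -> S = T -> F = F
(R -> S) <-> U = F <-> T = F
~((R -> S) <-> U) = ~F = T
Thus #2 is true.

Count: 1.

1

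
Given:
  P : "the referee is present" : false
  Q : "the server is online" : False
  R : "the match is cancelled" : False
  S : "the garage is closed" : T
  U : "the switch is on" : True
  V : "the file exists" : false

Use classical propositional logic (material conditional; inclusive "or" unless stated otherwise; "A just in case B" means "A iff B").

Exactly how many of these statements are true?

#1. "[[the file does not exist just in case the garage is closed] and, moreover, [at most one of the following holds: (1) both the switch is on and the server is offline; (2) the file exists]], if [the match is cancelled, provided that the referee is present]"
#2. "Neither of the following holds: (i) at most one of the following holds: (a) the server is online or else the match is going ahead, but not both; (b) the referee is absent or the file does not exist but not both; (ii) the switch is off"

1

#1: Formalization: (P -> R) -> ((~V <-> S) & ((U & ~Q) nand V))

P -> R = F -> F = T
~V = ~F = T
~V <-> S = T <-> T = T
~Q = ~F = T
U & ~Q = T & T = T
(U & ~Q) nand V = T nand F = T
(~V <-> S) & ((U & ~Q) nand V) = T & T = T
(P -> R) -> ((~V <-> S) & ((U & ~Q) nand V)) = T -> T = T
So #1 is true.

#2: In symbols: ((Q xor ~R) nand (~P xor ~V)) nor ~U

~R = ~F = T
Q xor ~R = F xor T = T
~P = ~F = T
~V = ~F = T
~P xor ~V = T xor T = F
(Q xor ~R) nand (~P xor ~V) = T nand F = T
~U = ~T = F
((Q xor ~R) nand (~P xor ~V)) nor ~U = T nor F = F
So #2 is false.

True statements: 1.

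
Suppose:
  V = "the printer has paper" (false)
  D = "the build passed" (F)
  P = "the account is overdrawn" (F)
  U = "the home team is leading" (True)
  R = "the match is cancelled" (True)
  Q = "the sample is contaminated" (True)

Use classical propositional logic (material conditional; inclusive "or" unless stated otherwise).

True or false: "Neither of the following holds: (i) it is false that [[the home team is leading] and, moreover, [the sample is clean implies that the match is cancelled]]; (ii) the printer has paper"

The statement is true.

This is ~(U & (~Q -> R)) nor V.

~Q = ~T = F
~Q -> R = F -> T = T
U & (~Q -> R) = T & T = T
~(U & (~Q -> R)) = ~T = F
~(U & (~Q -> R)) nor V = F nor F = T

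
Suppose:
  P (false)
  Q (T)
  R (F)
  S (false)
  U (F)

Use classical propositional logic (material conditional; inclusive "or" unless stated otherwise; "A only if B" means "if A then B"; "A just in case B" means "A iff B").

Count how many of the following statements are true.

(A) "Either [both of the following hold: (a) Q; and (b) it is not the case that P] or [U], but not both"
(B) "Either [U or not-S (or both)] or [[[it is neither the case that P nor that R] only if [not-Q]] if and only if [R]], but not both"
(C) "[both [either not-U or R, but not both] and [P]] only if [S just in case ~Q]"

(A): Formalization: (Q ∧ ¬P) ⊕ U

¬P = ¬F = T
Q ∧ ¬P = T ∧ T = T
(Q ∧ ¬P) ⊕ U = T ⊕ F = T
Hence (A) is true.

(B): Parsed as (U ∨ ¬S) ⊕ (((P ↓ R) → ¬Q) ↔ R)

¬S = ¬F = T
U ∨ ¬S = F ∨ T = T
P ↓ R = F ↓ F = T
¬Q = ¬T = F
(P ↓ R) → ¬Q = T → F = F
((P ↓ R) → ¬Q) ↔ R = F ↔ F = T
(U ∨ ¬S) ⊕ (((P ↓ R) → ¬Q) ↔ R) = T ⊕ T = F
Hence (B) is false.

(C): This is ((¬U ⊕ R) ∧ P) → (S ↔ ¬Q).

¬U = ¬F = T
¬U ⊕ R = T ⊕ F = T
(¬U ⊕ R) ∧ P = T ∧ F = F
¬Q = ¬T = F
S ↔ ¬Q = F ↔ F = T
((¬U ⊕ R) ∧ P) → (S ↔ ¬Q) = F → T = T
So (C) is true.

Count: 2.

2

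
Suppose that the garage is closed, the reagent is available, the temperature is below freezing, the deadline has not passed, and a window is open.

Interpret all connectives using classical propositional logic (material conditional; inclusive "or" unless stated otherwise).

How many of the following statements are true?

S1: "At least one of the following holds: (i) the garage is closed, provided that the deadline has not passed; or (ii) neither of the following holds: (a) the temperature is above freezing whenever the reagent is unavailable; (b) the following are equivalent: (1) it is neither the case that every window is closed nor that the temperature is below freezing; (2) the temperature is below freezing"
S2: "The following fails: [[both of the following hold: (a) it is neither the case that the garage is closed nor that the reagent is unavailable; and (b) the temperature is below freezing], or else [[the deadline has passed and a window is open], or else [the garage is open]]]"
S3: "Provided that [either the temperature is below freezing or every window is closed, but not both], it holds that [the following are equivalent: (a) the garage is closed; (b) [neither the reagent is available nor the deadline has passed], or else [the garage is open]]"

Let S = "the deadline has passed" (F), P = "the garage is closed" (T), Q = "the reagent is available" (T), R = "the temperature is below freezing" (T), U = "a window is open" (T).

S1: In symbols: (¬S → P) ∨ ((¬Q → ¬R) ↓ ((¬U ↓ R) ↔ R))

¬S = ¬F = T
¬S → P = T → T = T
¬Q = ¬T = F
¬R = ¬T = F
¬Q → ¬R = F → F = T
¬U = ¬T = F
¬U ↓ R = F ↓ T = F
(¬U ↓ R) ↔ R = F ↔ T = F
(¬Q → ¬R) ↓ ((¬U ↓ R) ↔ R) = T ↓ F = F
(¬S → P) ∨ ((¬Q → ¬R) ↓ ((¬U ↓ R) ↔ R)) = T ∨ F = T
So S1 is true.

S2: This is ¬(((P ↓ ¬Q) ∧ R) ∨ ((S ∧ U) ∨ ¬P)).

¬Q = ¬T = F
P ↓ ¬Q = T ↓ F = F
(P ↓ ¬Q) ∧ R = F ∧ T = F
S ∧ U = F ∧ T = F
¬P = ¬T = F
(S ∧ U) ∨ ¬P = F ∨ F = F
((P ↓ ¬Q) ∧ R) ∨ ((S ∧ U) ∨ ¬P) = F ∨ F = F
¬(((P ↓ ¬Q) ∧ R) ∨ ((S ∧ U) ∨ ¬P)) = ¬F = T
Thus S2 is true.

S3: In symbols: (R ⊕ ¬U) → (P ↔ ((Q ↓ S) ∨ ¬P))

¬U = ¬T = F
R ⊕ ¬U = T ⊕ F = T
Q ↓ S = T ↓ F = F
¬P = ¬T = F
(Q ↓ S) ∨ ¬P = F ∨ F = F
P ↔ ((Q ↓ S) ∨ ¬P) = T ↔ F = F
(R ⊕ ¬U) → (P ↔ ((Q ↓ S) ∨ ¬P)) = T → F = F
Thus S3 is false.

2 of the 3 statements are true (S1, S2).

2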